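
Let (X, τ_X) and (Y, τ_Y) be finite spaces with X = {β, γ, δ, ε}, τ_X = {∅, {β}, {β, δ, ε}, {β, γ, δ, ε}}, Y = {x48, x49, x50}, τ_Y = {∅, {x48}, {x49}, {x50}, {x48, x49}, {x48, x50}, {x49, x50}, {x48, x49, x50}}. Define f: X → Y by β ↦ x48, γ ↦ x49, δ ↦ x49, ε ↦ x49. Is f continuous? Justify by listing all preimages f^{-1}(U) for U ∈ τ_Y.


f is NOT continuous.

Compute f^{-1}(U) for each U ∈ τ_Y:
  U = ∅: f^{-1}(U) = ∅ ∈ τ_X ✓.
  U = {x48}: f^{-1}(U) = {β} ∈ τ_X ✓.
  U = {x49}: f^{-1}(U) = {γ, δ, ε} ∉ τ_X ✗.
  U = {x50}: f^{-1}(U) = ∅ ∈ τ_X ✓.
  U = {x48, x49}: f^{-1}(U) = {β, γ, δ, ε} ∈ τ_X ✓.
  U = {x48, x50}: f^{-1}(U) = {β} ∈ τ_X ✓.
  U = {x49, x50}: f^{-1}(U) = {γ, δ, ε} ∉ τ_X ✗.
  U = {x48, x49, x50}: f^{-1}(U) = {β, γ, δ, ε} ∈ τ_X ✓.
Found U = {x49} with f^{-1}(U) = {γ, δ, ε} not in τ_X. Therefore f is NOT continuous.


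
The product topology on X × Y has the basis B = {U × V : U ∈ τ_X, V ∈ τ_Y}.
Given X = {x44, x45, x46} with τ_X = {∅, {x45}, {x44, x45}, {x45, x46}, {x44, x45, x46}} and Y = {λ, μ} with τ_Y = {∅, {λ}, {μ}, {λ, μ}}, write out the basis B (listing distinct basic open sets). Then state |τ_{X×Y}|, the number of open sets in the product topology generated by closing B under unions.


Basis B = {∅ × ∅, {x45} × {λ}, {x45} × {μ}, {x44, x45} × {λ}, {x44, x45} × {μ}, {x45} × {λ, μ}, {x45, x46} × {λ}, {x45, x46} × {μ}, {x44, x45, x46} × {λ}, {x44, x45, x46} × {μ}, {x44, x45} × {λ, μ}, {x45, x46} × {λ, μ}, {x44, x45, x46} × {λ, μ}}; |τ_{X×Y}| = 25.

Enumerate products U × V with U ∈ τ_X, V ∈ τ_Y (deduplicated):
  ∅ × ∅ = {} (∅)
  {x45} × {λ} = {(x45,λ)}
  {x45} × {μ} = {(x45,μ)}
  {x44, x45} × {λ} = {(x44,λ), (x45,λ)}
  {x44, x45} × {μ} = {(x44,μ), (x45,μ)}
  {x45} × {λ, μ} = {(x45,λ), (x45,μ)}
  {x45, x46} × {λ} = {(x45,λ), (x46,λ)}
  {x45, x46} × {μ} = {(x45,μ), (x46,μ)}
  {x44, x45, x46} × {λ} = {(x44,λ), (x45,λ), (x46,λ)}
  {x44, x45, x46} × {μ} = {(x44,μ), (x45,μ), (x46,μ)}
  {x44, x45} × {λ, μ} = {(x44,λ), (x44,μ), (x45,λ), (x45,μ)}
  {x45, x46} × {λ, μ} = {(x45,λ), (x45,μ), (x46,λ), (x46,μ)}
  {x44, x45, x46} × {λ, μ} = {(x44,λ), (x44,μ), (x45,λ), (x45,μ), (x46,λ), (x46,μ)}
These 13 distinct sets form the basis B.
Close under arbitrary unions to get τ_{X×Y}; counting gives |τ_{X×Y}| = 25.


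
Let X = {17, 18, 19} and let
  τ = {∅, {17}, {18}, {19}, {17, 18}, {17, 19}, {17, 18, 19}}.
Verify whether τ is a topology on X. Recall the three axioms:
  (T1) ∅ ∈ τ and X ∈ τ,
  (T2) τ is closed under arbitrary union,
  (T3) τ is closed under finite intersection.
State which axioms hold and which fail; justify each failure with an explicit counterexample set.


τ is NOT a topology on X.

Axiom (T1): ∅ ∈ τ? Yes; X ∈ τ? Yes.
Axiom (T2/T3): check pairwise unions and intersections of members of τ.
Counterexample for (T2): {18} ∪ {19} = {18, 19} ∉ τ. Therefore τ is NOT a topology.


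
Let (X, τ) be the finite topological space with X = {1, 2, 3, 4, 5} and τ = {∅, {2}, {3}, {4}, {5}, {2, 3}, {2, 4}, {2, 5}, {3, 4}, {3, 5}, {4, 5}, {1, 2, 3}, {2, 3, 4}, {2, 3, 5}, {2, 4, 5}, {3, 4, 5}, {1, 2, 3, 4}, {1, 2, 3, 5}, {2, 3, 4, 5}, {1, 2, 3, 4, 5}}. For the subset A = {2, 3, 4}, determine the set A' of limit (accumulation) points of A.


A' = {1}

For each x ∈ X, list the open sets U ∈ τ with x ∈ U, then check whether U ∩ (A ∖ {x}) ≠ ∅ for every such U.
  x = 1: opens ∋ x are {1, 2, 3}, {1, 2, 3, 4}, {1, 2, 3, 5}, {1, 2, 3, 4, 5}; each meets A ∖ {1}, so x IS a limit point.
  x = 2: open {2} ∋ x has {2} ∩ (A ∖ {2}) = ∅, so x is NOT a limit point.
  x = 3: open {3} ∋ x has {3} ∩ (A ∖ {3}) = ∅, so x is NOT a limit point.
  x = 4: open {4} ∋ x has {4} ∩ (A ∖ {4}) = ∅, so x is NOT a limit point.
  x = 5: open {5} ∋ x has {5} ∩ (A ∖ {5}) = ∅, so x is NOT a limit point.
Collecting: A' = {1}.


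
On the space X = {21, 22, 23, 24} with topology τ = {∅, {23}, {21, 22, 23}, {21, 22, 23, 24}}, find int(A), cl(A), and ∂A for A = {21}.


int(A) = ∅, cl(A) = {21, 22, 24}, ∂A = {21, 22, 24}.

Closed sets in (X, τ) are complements of opens:
  closed(X, τ) = {∅, {24}, {21, 22, 24}, {21, 22, 23, 24}}.
int(A) = ⋃ {U ∈ τ : U ⊆ A}. Opens contained in A: ∅.
Taking the union of these: int(A) = ∅.
cl(A) = ⋂ {C closed : A ⊆ C}. Closed sets containing A: {21, 22, 24}, {21, 22, 23, 24}.
Intersecting these: cl(A) = {21, 22, 24}.
∂A = cl(A) ∖ int(A) = {21, 22, 24} ∖ ∅ = {21, 22, 24}.


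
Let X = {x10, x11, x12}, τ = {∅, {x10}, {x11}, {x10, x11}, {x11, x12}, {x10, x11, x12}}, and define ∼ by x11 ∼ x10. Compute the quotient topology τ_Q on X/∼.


X/∼ = {[x10=x11], [x12]}; |τ_Q| = 3.

Equivalence classes: [x10=x11], [x12].
Quotient map π: X → X/∼ sends x10 ↦ [x10=x11], x11 ↦ [x10=x11], x12 ↦ [x12].
For each subset V ⊆ X/∼, compute π^{-1}(V) ⊆ X and check whether π^{-1}(V) ∈ τ. V is open in τ_Q iff π^{-1}(V) ∈ τ.
  V = {}: π^{-1}(V) = ∅ ∈ τ ✓.
  V = {[x10=x11]}: π^{-1}(V) = {x10, x11} ∈ τ ✓.
  V = {[x12]}: π^{-1}(V) = {x12} ∉ τ ✗.
  V = {[x10=x11], [x12]}: π^{-1}(V) = {x10, x11, x12} ∈ τ ✓.
Open sets in the quotient: τ_Q = {{}, {[x10=x11]}, {[x10=x11], [x12]}} (3 elements).


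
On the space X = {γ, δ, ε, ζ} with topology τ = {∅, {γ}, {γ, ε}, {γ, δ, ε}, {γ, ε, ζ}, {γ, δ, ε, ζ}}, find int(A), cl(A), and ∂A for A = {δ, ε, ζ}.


int(A) = ∅, cl(A) = {δ, ε, ζ}, ∂A = {δ, ε, ζ}.

Closed sets in (X, τ) are complements of opens:
  closed(X, τ) = {∅, {δ}, {ζ}, {δ, ζ}, {δ, ε, ζ}, {γ, δ, ε, ζ}}.
int(A) = ⋃ {U ∈ τ : U ⊆ A}. Opens contained in A: ∅.
Taking the union of these: int(A) = ∅.
cl(A) = ⋂ {C closed : A ⊆ C}. Closed sets containing A: {δ, ε, ζ}, {γ, δ, ε, ζ}.
Intersecting these: cl(A) = {δ, ε, ζ}.
∂A = cl(A) ∖ int(A) = {δ, ε, ζ} ∖ ∅ = {δ, ε, ζ}.


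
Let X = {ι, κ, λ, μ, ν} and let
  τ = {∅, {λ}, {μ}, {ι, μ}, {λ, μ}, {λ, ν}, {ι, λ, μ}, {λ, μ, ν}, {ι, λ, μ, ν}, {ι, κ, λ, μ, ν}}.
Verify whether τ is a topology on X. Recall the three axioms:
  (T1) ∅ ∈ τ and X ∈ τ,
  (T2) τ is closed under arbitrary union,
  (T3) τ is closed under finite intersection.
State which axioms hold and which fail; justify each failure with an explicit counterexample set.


τ IS a topology on X.

Axiom (T1): ∅ ∈ τ? Yes; X ∈ τ? Yes.
Axiom (T2/T3): check pairwise unions and intersections of members of τ.
All pairwise intersections and unions checked — each lies in τ. Therefore τ satisfies (T1), (T2), (T3): it IS a topology on X.


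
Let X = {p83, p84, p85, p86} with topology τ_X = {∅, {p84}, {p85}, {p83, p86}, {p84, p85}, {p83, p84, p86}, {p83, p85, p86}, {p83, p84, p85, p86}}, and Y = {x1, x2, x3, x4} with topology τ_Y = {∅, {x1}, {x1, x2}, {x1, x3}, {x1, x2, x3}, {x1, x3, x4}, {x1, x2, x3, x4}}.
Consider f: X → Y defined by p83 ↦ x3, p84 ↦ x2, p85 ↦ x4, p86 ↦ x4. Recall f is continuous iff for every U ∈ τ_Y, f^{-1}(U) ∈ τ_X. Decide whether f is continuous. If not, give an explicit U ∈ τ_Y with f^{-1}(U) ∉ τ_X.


f is NOT continuous.

Compute f^{-1}(U) for each U ∈ τ_Y:
  U = ∅: f^{-1}(U) = ∅ ∈ τ_X ✓.
  U = {x1}: f^{-1}(U) = ∅ ∈ τ_X ✓.
  U = {x1, x2}: f^{-1}(U) = {p84} ∈ τ_X ✓.
  U = {x1, x3}: f^{-1}(U) = {p83} ∉ τ_X ✗.
  U = {x1, x2, x3}: f^{-1}(U) = {p83, p84} ∉ τ_X ✗.
  U = {x1, x3, x4}: f^{-1}(U) = {p83, p85, p86} ∈ τ_X ✓.
  U = {x1, x2, x3, x4}: f^{-1}(U) = {p83, p84, p85, p86} ∈ τ_X ✓.
Found U = {x1, x3} with f^{-1}(U) = {p83} not in τ_X. Therefore f is NOT continuous.


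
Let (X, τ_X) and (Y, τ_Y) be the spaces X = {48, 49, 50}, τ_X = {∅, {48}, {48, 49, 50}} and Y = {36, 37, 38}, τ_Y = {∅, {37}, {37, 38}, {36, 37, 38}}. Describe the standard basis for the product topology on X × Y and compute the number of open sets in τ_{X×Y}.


Basis B = {∅ × ∅, {48} × {37}, {48} × {37, 38}, {48} × {36, 37, 38}, {48, 49, 50} × {37}, {48, 49, 50} × {37, 38}, {48, 49, 50} × {36, 37, 38}}; |τ_{X×Y}| = 10.

Enumerate products U × V with U ∈ τ_X, V ∈ τ_Y (deduplicated):
  ∅ × ∅ = {} (∅)
  {48} × {37} = {(48,37)}
  {48} × {37, 38} = {(48,37), (48,38)}
  {48} × {36, 37, 38} = {(48,36), (48,37), (48,38)}
  {48, 49, 50} × {37} = {(48,37), (49,37), (50,37)}
  {48, 49, 50} × {37, 38} = {(48,37), (48,38), (49,37), (49,38), (50,37), (50,38)}
  {48, 49, 50} × {36, 37, 38} = {(48,36), (48,37), (48,38), (49,36), (49,37), (49,38), (50,36), (50,37), (50,38)}
These 7 distinct sets form the basis B.
Close under arbitrary unions to get τ_{X×Y}; counting gives |τ_{X×Y}| = 10.


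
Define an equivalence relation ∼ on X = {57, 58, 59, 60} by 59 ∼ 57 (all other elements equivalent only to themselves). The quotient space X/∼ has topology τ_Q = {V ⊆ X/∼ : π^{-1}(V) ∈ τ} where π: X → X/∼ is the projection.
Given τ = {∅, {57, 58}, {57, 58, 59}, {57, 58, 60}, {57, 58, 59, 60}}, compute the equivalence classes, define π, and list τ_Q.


X/∼ = {[57=59], [58], [60]}; |τ_Q| = 3.

Equivalence classes: [57=59], [58], [60].
Quotient map π: X → X/∼ sends 57 ↦ [57=59], 58 ↦ [58], 59 ↦ [57=59], 60 ↦ [60].
For each subset V ⊆ X/∼, compute π^{-1}(V) ⊆ X and check whether π^{-1}(V) ∈ τ. V is open in τ_Q iff π^{-1}(V) ∈ τ.
  V = {}: π^{-1}(V) = ∅ ∈ τ ✓.
  V = {[57=59]}: π^{-1}(V) = {57, 59} ∉ τ ✗.
  V = {[58]}: π^{-1}(V) = {58} ∉ τ ✗.
  V = {[57=59], [58]}: π^{-1}(V) = {57, 58, 59} ∈ τ ✓.
  V = {[60]}: π^{-1}(V) = {60} ∉ τ ✗.
  V = {[57=59], [60]}: π^{-1}(V) = {57, 59, 60} ∉ τ ✗.
  V = {[58], [60]}: π^{-1}(V) = {58, 60} ∉ τ ✗.
  V = {[57=59], [58], [60]}: π^{-1}(V) = {57, 58, 59, 60} ∈ τ ✓.
Open sets in the quotient: τ_Q = {{}, {[57=59], [58]}, {[57=59], [58], [60]}} (3 elements).


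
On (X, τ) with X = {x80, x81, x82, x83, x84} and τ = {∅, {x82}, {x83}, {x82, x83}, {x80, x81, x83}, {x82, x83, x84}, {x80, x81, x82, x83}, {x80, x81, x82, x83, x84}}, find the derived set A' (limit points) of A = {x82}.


A' = {x84}

For each x ∈ X, list the open sets U ∈ τ with x ∈ U, then check whether U ∩ (A ∖ {x}) ≠ ∅ for every such U.
  x = x80: open {x80, x81, x83} ∋ x has {x80, x81, x83} ∩ (A ∖ {x80}) = ∅, so x is NOT a limit point.
  x = x81: open {x80, x81, x83} ∋ x has {x80, x81, x83} ∩ (A ∖ {x81}) = ∅, so x is NOT a limit point.
  x = x82: open {x82} ∋ x has {x82} ∩ (A ∖ {x82}) = ∅, so x is NOT a limit point.
  x = x83: open {x83} ∋ x has {x83} ∩ (A ∖ {x83}) = ∅, so x is NOT a limit point.
  x = x84: opens ∋ x are {x82, x83, x84}, {x80, x81, x82, x83, x84}; each meets A ∖ {x84}, so x IS a limit point.
Collecting: A' = {x84}.


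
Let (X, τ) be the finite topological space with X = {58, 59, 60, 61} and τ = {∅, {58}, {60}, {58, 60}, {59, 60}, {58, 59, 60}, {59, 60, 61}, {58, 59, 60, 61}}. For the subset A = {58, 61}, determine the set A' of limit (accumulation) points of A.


A' = ∅

For each x ∈ X, list the open sets U ∈ τ with x ∈ U, then check whether U ∩ (A ∖ {x}) ≠ ∅ for every such U.
  x = 58: open {58} ∋ x has {58} ∩ (A ∖ {58}) = ∅, so x is NOT a limit point.
  x = 59: open {59, 60} ∋ x has {59, 60} ∩ (A ∖ {59}) = ∅, so x is NOT a limit point.
  x = 60: open {60} ∋ x has {60} ∩ (A ∖ {60}) = ∅, so x is NOT a limit point.
  x = 61: open {59, 60, 61} ∋ x has {59, 60, 61} ∩ (A ∖ {61}) = ∅, so x is NOT a limit point.
Collecting: A' = ∅.


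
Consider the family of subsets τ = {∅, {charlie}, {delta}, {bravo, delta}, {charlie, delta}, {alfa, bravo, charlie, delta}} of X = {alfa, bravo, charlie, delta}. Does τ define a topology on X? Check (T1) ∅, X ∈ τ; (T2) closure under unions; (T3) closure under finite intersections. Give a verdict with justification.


τ is NOT a topology on X.

Axiom (T1): ∅ ∈ τ? Yes; X ∈ τ? Yes.
Axiom (T2/T3): check pairwise unions and intersections of members of τ.
Counterexample for (T2): {charlie} ∪ {bravo, delta} = {bravo, charlie, delta} ∉ τ. Therefore τ is NOT a topology.


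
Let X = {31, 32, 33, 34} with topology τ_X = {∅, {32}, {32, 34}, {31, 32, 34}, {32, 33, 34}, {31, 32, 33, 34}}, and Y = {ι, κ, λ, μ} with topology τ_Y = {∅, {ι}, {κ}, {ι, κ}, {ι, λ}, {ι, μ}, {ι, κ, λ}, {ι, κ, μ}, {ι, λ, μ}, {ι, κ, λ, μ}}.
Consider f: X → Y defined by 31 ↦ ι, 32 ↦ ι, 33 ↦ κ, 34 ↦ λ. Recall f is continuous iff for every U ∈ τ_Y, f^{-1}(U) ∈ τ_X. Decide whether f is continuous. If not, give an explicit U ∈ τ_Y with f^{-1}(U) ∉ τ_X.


f is NOT continuous.

Compute f^{-1}(U) for each U ∈ τ_Y:
  U = ∅: f^{-1}(U) = ∅ ∈ τ_X ✓.
  U = {ι}: f^{-1}(U) = {31, 32} ∉ τ_X ✗.
  U = {κ}: f^{-1}(U) = {33} ∉ τ_X ✗.
  U = {ι, κ}: f^{-1}(U) = {31, 32, 33} ∉ τ_X ✗.
  U = {ι, λ}: f^{-1}(U) = {31, 32, 34} ∈ τ_X ✓.
  U = {ι, μ}: f^{-1}(U) = {31, 32} ∉ τ_X ✗.
  U = {ι, κ, λ}: f^{-1}(U) = {31, 32, 33, 34} ∈ τ_X ✓.
  U = {ι, κ, μ}: f^{-1}(U) = {31, 32, 33} ∉ τ_X ✗.
  U = {ι, λ, μ}: f^{-1}(U) = {31, 32, 34} ∈ τ_X ✓.
  U = {ι, κ, λ, μ}: f^{-1}(U) = {31, 32, 33, 34} ∈ τ_X ✓.
Found U = {ι} with f^{-1}(U) = {31, 32} not in τ_X. Therefore f is NOT continuous.


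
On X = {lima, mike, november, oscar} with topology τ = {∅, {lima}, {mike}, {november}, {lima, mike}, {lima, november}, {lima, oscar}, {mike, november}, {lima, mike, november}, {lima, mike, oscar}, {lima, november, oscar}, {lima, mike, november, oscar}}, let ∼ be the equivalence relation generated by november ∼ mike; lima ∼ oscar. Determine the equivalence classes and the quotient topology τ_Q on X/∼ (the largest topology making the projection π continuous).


X/∼ = {[lima=oscar], [mike=november]}; |τ_Q| = 4.

Equivalence classes: [lima=oscar], [mike=november].
Quotient map π: X → X/∼ sends lima ↦ [lima=oscar], mike ↦ [mike=november], november ↦ [mike=november], oscar ↦ [lima=oscar].
For each subset V ⊆ X/∼, compute π^{-1}(V) ⊆ X and check whether π^{-1}(V) ∈ τ. V is open in τ_Q iff π^{-1}(V) ∈ τ.
  V = {}: π^{-1}(V) = ∅ ∈ τ ✓.
  V = {[lima=oscar]}: π^{-1}(V) = {lima, oscar} ∈ τ ✓.
  V = {[mike=november]}: π^{-1}(V) = {mike, november} ∈ τ ✓.
  V = {[lima=oscar], [mike=november]}: π^{-1}(V) = {lima, mike, november, oscar} ∈ τ ✓.
Open sets in the quotient: τ_Q = {{}, {[lima=oscar]}, {[mike=november]}, {[lima=oscar], [mike=november]}} (4 elements).


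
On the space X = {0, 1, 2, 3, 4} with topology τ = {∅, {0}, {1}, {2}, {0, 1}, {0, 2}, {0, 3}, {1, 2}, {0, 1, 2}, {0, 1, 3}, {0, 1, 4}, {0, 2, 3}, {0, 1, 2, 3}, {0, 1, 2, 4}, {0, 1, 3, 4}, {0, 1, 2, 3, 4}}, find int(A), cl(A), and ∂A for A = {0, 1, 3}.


int(A) = {0, 1, 3}, cl(A) = {0, 1, 3, 4}, ∂A = {4}.

Closed sets in (X, τ) are complements of opens:
  closed(X, τ) = {∅, {2}, {3}, {4}, {1, 4}, {2, 3}, {2, 4}, {3, 4}, {0, 3, 4}, {1, 2, 4}, {1, 3, 4}, {2, 3, 4}, {0, 1, 3, 4}, {0, 2, 3, 4}, {1, 2, 3, 4}, {0, 1, 2, 3, 4}}.
int(A) = ⋃ {U ∈ τ : U ⊆ A}. Opens contained in A: ∅, {0}, {1}, {0, 1}, {0, 3}, {0, 1, 3}.
Taking the union of these: int(A) = {0, 1, 3}.
cl(A) = ⋂ {C closed : A ⊆ C}. Closed sets containing A: {0, 1, 3, 4}, {0, 1, 2, 3, 4}.
Intersecting these: cl(A) = {0, 1, 3, 4}.
∂A = cl(A) ∖ int(A) = {0, 1, 3, 4} ∖ {0, 1, 3} = {4}.


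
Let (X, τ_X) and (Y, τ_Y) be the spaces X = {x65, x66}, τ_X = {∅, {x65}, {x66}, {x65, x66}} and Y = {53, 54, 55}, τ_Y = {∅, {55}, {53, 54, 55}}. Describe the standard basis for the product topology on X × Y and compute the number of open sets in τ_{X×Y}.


Basis B = {∅ × ∅, {x65} × {55}, {x66} × {55}, {x65, x66} × {55}, {x65} × {53, 54, 55}, {x66} × {53, 54, 55}, {x65, x66} × {53, 54, 55}}; |τ_{X×Y}| = 9.

Enumerate products U × V with U ∈ τ_X, V ∈ τ_Y (deduplicated):
  ∅ × ∅ = {} (∅)
  {x65} × {55} = {(x65,55)}
  {x66} × {55} = {(x66,55)}
  {x65, x66} × {55} = {(x65,55), (x66,55)}
  {x65} × {53, 54, 55} = {(x65,53), (x65,54), (x65,55)}
  {x66} × {53, 54, 55} = {(x66,53), (x66,54), (x66,55)}
  {x65, x66} × {53, 54, 55} = {(x65,53), (x65,54), (x65,55), (x66,53), (x66,54), (x66,55)}
These 7 distinct sets form the basis B.
Close under arbitrary unions to get τ_{X×Y}; counting gives |τ_{X×Y}| = 9.


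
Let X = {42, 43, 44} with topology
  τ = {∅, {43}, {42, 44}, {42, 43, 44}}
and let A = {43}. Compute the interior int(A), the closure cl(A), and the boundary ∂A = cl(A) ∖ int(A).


int(A) = {43}, cl(A) = {43}, ∂A = ∅.

Closed sets in (X, τ) are complements of opens:
  closed(X, τ) = {∅, {43}, {42, 44}, {42, 43, 44}}.
int(A) = ⋃ {U ∈ τ : U ⊆ A}. Opens contained in A: ∅, {43}.
Taking the union of these: int(A) = {43}.
cl(A) = ⋂ {C closed : A ⊆ C}. Closed sets containing A: {43}, {42, 43, 44}.
Intersecting these: cl(A) = {43}.
∂A = cl(A) ∖ int(A) = {43} ∖ {43} = ∅.


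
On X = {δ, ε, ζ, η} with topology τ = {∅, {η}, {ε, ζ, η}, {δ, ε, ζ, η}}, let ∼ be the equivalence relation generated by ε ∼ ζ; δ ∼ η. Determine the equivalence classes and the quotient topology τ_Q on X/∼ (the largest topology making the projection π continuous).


X/∼ = {[δ=η], [ε=ζ]}; |τ_Q| = 2.

Equivalence classes: [δ=η], [ε=ζ].
Quotient map π: X → X/∼ sends δ ↦ [δ=η], ε ↦ [ε=ζ], ζ ↦ [ε=ζ], η ↦ [δ=η].
For each subset V ⊆ X/∼, compute π^{-1}(V) ⊆ X and check whether π^{-1}(V) ∈ τ. V is open in τ_Q iff π^{-1}(V) ∈ τ.
  V = {}: π^{-1}(V) = ∅ ∈ τ ✓.
  V = {[δ=η]}: π^{-1}(V) = {δ, η} ∉ τ ✗.
  V = {[ε=ζ]}: π^{-1}(V) = {ε, ζ} ∉ τ ✗.
  V = {[δ=η], [ε=ζ]}: π^{-1}(V) = {δ, ε, ζ, η} ∈ τ ✓.
Open sets in the quotient: τ_Q = {{}, {[δ=η], [ε=ζ]}} (2 elements).


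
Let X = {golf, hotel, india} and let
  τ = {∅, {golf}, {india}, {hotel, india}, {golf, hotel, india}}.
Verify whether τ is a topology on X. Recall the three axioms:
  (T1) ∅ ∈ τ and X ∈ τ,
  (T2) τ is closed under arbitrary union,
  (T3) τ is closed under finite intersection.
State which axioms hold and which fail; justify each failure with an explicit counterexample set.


τ is NOT a topology on X.

Axiom (T1): ∅ ∈ τ? Yes; X ∈ τ? Yes.
Axiom (T2/T3): check pairwise unions and intersections of members of τ.
Counterexample for (T2): {golf} ∪ {india} = {golf, india} ∉ τ. Therefore τ is NOT a topology.


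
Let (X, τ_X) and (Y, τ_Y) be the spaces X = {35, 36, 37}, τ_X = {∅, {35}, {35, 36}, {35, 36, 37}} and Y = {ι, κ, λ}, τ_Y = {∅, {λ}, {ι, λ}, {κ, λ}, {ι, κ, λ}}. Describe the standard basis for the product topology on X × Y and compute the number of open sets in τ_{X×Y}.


Basis B = {∅ × ∅, {35} × {λ}, {35} × {ι, λ}, {35} × {κ, λ}, {35, 36} × {λ}, {35} × {ι, κ, λ}, {35, 36, 37} × {λ}, {35, 36} × {ι, λ}, {35, 36} × {κ, λ}, {35, 36} × {ι, κ, λ}, {35, 36, 37} × {ι, λ}, {35, 36, 37} × {κ, λ}, {35, 36, 37} × {ι, κ, λ}}; |τ_{X×Y}| = 30.

Enumerate products U × V with U ∈ τ_X, V ∈ τ_Y (deduplicated):
  ∅ × ∅ = {} (∅)
  {35} × {λ} = {(35,λ)}
  {35} × {ι, λ} = {(35,ι), (35,λ)}
  {35} × {κ, λ} = {(35,κ), (35,λ)}
  {35, 36} × {λ} = {(35,λ), (36,λ)}
  {35} × {ι, κ, λ} = {(35,ι), (35,κ), (35,λ)}
  {35, 36, 37} × {λ} = {(35,λ), (36,λ), (37,λ)}
  {35, 36} × {ι, λ} = {(35,ι), (35,λ), (36,ι), (36,λ)}
  {35, 36} × {κ, λ} = {(35,κ), (35,λ), (36,κ), (36,λ)}
  {35, 36} × {ι, κ, λ} = {(35,ι), (35,κ), (35,λ), (36,ι), (36,κ), (36,λ)}
  {35, 36, 37} × {ι, λ} = {(35,ι), (35,λ), (36,ι), (36,λ), (37,ι), (37,λ)}
  {35, 36, 37} × {κ, λ} = {(35,κ), (35,λ), (36,κ), (36,λ), (37,κ), (37,λ)}
  {35, 36, 37} × {ι, κ, λ} = {(35,ι), (35,κ), (35,λ), (36,ι), (36,κ), (36,λ), (37,ι), (37,κ), (37,λ)}
These 13 distinct sets form the basis B.
Close under arbitrary unions to get τ_{X×Y}; counting gives |τ_{X×Y}| = 30.


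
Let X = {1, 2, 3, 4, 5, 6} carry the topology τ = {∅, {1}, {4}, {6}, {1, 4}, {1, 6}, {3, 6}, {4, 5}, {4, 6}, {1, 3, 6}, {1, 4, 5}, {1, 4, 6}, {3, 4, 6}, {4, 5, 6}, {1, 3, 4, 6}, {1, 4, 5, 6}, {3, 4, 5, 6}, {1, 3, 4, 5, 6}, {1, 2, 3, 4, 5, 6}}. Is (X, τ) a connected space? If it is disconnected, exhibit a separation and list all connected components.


(X, τ) is connected.

Find clopen sets (U ∈ τ with X ∖ U ∈ τ):
  U = ∅, X ∖ U = {1, 2, 3, 4, 5, 6} — both open, so U is clopen.
  U = {1, 2, 3, 4, 5, 6}, X ∖ U = ∅ — both open, so U is clopen.
Only trivial clopens (∅ and X) exist, so (X, τ) is connected.
Compute connected components by grouping points that agree on all clopens:
  component: {1, 2, 3, 4, 5, 6}


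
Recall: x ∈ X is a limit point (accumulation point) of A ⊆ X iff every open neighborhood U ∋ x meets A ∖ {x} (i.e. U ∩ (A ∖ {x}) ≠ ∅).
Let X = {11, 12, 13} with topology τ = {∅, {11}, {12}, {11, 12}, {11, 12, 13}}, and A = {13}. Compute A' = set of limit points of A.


A' = ∅

For each x ∈ X, list the open sets U ∈ τ with x ∈ U, then check whether U ∩ (A ∖ {x}) ≠ ∅ for every such U.
  x = 11: open {11} ∋ x has {11} ∩ (A ∖ {11}) = ∅, so x is NOT a limit point.
  x = 12: open {12} ∋ x has {12} ∩ (A ∖ {12}) = ∅, so x is NOT a limit point.
  x = 13: open {11, 12, 13} ∋ x has {11, 12, 13} ∩ (A ∖ {13}) = ∅, so x is NOT a limit point.
Collecting: A' = ∅.


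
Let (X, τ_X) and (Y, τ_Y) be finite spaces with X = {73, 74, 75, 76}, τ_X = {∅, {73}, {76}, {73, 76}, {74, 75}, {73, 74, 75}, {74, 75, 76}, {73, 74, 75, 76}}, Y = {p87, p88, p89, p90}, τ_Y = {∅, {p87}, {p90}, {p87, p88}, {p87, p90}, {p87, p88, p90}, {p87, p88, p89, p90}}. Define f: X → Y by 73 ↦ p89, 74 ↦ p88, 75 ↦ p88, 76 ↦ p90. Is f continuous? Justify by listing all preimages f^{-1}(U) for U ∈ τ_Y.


f IS continuous.

Compute f^{-1}(U) for each U ∈ τ_Y:
  U = ∅: f^{-1}(U) = ∅ ∈ τ_X ✓.
  U = {p87}: f^{-1}(U) = ∅ ∈ τ_X ✓.
  U = {p90}: f^{-1}(U) = {76} ∈ τ_X ✓.
  U = {p87, p88}: f^{-1}(U) = {74, 75} ∈ τ_X ✓.
  U = {p87, p90}: f^{-1}(U) = {76} ∈ τ_X ✓.
  U = {p87, p88, p90}: f^{-1}(U) = {74, 75, 76} ∈ τ_X ✓.
  U = {p87, p88, p89, p90}: f^{-1}(U) = {73, 74, 75, 76} ∈ τ_X ✓.
Every preimage lies in τ_X, so f IS continuous.


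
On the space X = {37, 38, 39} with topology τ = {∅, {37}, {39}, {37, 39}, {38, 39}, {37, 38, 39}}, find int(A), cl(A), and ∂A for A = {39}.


int(A) = {39}, cl(A) = {38, 39}, ∂A = {38}.

Closed sets in (X, τ) are complements of opens:
  closed(X, τ) = {∅, {37}, {38}, {37, 38}, {38, 39}, {37, 38, 39}}.
int(A) = ⋃ {U ∈ τ : U ⊆ A}. Opens contained in A: ∅, {39}.
Taking the union of these: int(A) = {39}.
cl(A) = ⋂ {C closed : A ⊆ C}. Closed sets containing A: {38, 39}, {37, 38, 39}.
Intersecting these: cl(A) = {38, 39}.
∂A = cl(A) ∖ int(A) = {38, 39} ∖ {39} = {38}.


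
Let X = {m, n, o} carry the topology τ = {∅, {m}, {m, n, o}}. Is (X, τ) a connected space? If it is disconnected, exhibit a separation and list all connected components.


(X, τ) is connected.

Find clopen sets (U ∈ τ with X ∖ U ∈ τ):
  U = ∅, X ∖ U = {m, n, o} — both open, so U is clopen.
  U = {m, n, o}, X ∖ U = ∅ — both open, so U is clopen.
Only trivial clopens (∅ and X) exist, so (X, τ) is connected.
Compute connected components by grouping points that agree on all clopens:
  component: {m, n, o}


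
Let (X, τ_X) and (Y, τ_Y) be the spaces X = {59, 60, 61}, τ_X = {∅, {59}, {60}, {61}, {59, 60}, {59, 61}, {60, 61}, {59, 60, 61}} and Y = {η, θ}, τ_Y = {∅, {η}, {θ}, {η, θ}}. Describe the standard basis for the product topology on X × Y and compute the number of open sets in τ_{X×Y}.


Basis B = {∅ × ∅, {59} × {η}, {59} × {θ}, {60} × {η}, {60} × {θ}, {61} × {η}, {61} × {θ}, {59} × {η, θ}, {59, 60} × {η}, {59, 61} × {η}, {59, 60} × {θ}, {59, 61} × {θ}, {60} × {η, θ}, {60, 61} × {η}, {60, 61} × {θ}, {61} × {η, θ}, {59, 60, 61} × {η}, {59, 60, 61} × {θ}, {59, 60} × {η, θ}, {59, 61} × {η, θ}, {60, 61} × {η, θ}, {59, 60, 61} × {η, θ}}; |τ_{X×Y}| = 64.

Enumerate products U × V with U ∈ τ_X, V ∈ τ_Y (deduplicated):
  ∅ × ∅ = {} (∅)
  {59} × {η} = {(59,η)}
  {59} × {θ} = {(59,θ)}
  {60} × {η} = {(60,η)}
  {60} × {θ} = {(60,θ)}
  {61} × {η} = {(61,η)}
  {61} × {θ} = {(61,θ)}
  {59} × {η, θ} = {(59,η), (59,θ)}
  {59, 60} × {η} = {(59,η), (60,η)}
  {59, 61} × {η} = {(59,η), (61,η)}
  {59, 60} × {θ} = {(59,θ), (60,θ)}
  {59, 61} × {θ} = {(59,θ), (61,θ)}
  {60} × {η, θ} = {(60,η), (60,θ)}
  {60, 61} × {η} = {(60,η), (61,η)}
  {60, 61} × {θ} = {(60,θ), (61,θ)}
  {61} × {η, θ} = {(61,η), (61,θ)}
  {59, 60, 61} × {η} = {(59,η), (60,η), (61,η)}
  {59, 60, 61} × {θ} = {(59,θ), (60,θ), (61,θ)}
  {59, 60} × {η, θ} = {(59,η), (59,θ), (60,η), (60,θ)}
  {59, 61} × {η, θ} = {(59,η), (59,θ), (61,η), (61,θ)}
  {60, 61} × {η, θ} = {(60,η), (60,θ), (61,η), (61,θ)}
  {59, 60, 61} × {η, θ} = {(59,η), (59,θ), (60,η), (60,θ), (61,η), (61,θ)}
These 22 distinct sets form the basis B.
Close under arbitrary unions to get τ_{X×Y}; counting gives |τ_{X×Y}| = 64.


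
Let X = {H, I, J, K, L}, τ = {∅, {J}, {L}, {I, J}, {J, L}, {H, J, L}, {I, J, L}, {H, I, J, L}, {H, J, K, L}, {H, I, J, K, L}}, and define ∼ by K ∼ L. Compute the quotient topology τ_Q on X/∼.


X/∼ = {[H], [I], [J], [K=L]}; |τ_Q| = 5.

Equivalence classes: [H], [I], [J], [K=L].
Quotient map π: X → X/∼ sends H ↦ [H], I ↦ [I], J ↦ [J], K ↦ [K=L], L ↦ [K=L].
For each subset V ⊆ X/∼, compute π^{-1}(V) ⊆ X and check whether π^{-1}(V) ∈ τ. V is open in τ_Q iff π^{-1}(V) ∈ τ.
  V = {}: π^{-1}(V) = ∅ ∈ τ ✓.
  V = {[H]}: π^{-1}(V) = {H} ∉ τ ✗.
  V = {[I]}: π^{-1}(V) = {I} ∉ τ ✗.
  V = {[H], [I]}: π^{-1}(V) = {H, I} ∉ τ ✗.
  V = {[J]}: π^{-1}(V) = {J} ∈ τ ✓.
  V = {[H], [J]}: π^{-1}(V) = {H, J} ∉ τ ✗.
  V = {[I], [J]}: π^{-1}(V) = {I, J} ∈ τ ✓.
  V = {[H], [I], [J]}: π^{-1}(V) = {H, I, J} ∉ τ ✗.
  V = {[K=L]}: π^{-1}(V) = {K, L} ∉ τ ✗.
  V = {[H], [K=L]}: π^{-1}(V) = {H, K, L} ∉ τ ✗.
  V = {[I], [K=L]}: π^{-1}(V) = {I, K, L} ∉ τ ✗.
  V = {[H], [I], [K=L]}: π^{-1}(V) = {H, I, K, L} ∉ τ ✗.
  V = {[J], [K=L]}: π^{-1}(V) = {J, K, L} ∉ τ ✗.
  V = {[H], [J], [K=L]}: π^{-1}(V) = {H, J, K, L} ∈ τ ✓.
  V = {[I], [J], [K=L]}: π^{-1}(V) = {I, J, K, L} ∉ τ ✗.
  V = {[H], [I], [J], [K=L]}: π^{-1}(V) = {H, I, J, K, L} ∈ τ ✓.
Open sets in the quotient: τ_Q = {{}, {[J]}, {[I], [J]}, {[H], [J], [K=L]}, {[H], [I], [J], [K=L]}} (5 elements).


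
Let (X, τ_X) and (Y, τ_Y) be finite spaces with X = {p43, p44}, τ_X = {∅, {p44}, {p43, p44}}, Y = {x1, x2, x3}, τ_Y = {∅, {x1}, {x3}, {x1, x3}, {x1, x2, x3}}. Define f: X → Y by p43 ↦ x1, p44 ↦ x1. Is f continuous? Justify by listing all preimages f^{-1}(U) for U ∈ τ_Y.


f IS continuous.

Compute f^{-1}(U) for each U ∈ τ_Y:
  U = ∅: f^{-1}(U) = ∅ ∈ τ_X ✓.
  U = {x1}: f^{-1}(U) = {p43, p44} ∈ τ_X ✓.
  U = {x3}: f^{-1}(U) = ∅ ∈ τ_X ✓.
  U = {x1, x3}: f^{-1}(U) = {p43, p44} ∈ τ_X ✓.
  U = {x1, x2, x3}: f^{-1}(U) = {p43, p44} ∈ τ_X ✓.
Every preimage lies in τ_X, so f IS continuous.


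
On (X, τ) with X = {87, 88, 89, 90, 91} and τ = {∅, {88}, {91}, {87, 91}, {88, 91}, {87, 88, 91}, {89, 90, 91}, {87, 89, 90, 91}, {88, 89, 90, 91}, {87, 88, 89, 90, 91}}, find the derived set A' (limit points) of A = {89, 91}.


A' = {87, 89, 90}

For each x ∈ X, list the open sets U ∈ τ with x ∈ U, then check whether U ∩ (A ∖ {x}) ≠ ∅ for every such U.
  x = 87: opens ∋ x are {87, 91}, {87, 88, 91}, {87, 89, 90, 91}, {87, 88, 89, 90, 91}; each meets A ∖ {87}, so x IS a limit point.
  x = 88: open {88} ∋ x has {88} ∩ (A ∖ {88}) = ∅, so x is NOT a limit point.
  x = 89: opens ∋ x are {89, 90, 91}, {87, 89, 90, 91}, {88, 89, 90, 91}, {87, 88, 89, 90, 91}; each meets A ∖ {89}, so x IS a limit point.
  x = 90: opens ∋ x are {89, 90, 91}, {87, 89, 90, 91}, {88, 89, 90, 91}, {87, 88, 89, 90, 91}; each meets A ∖ {90}, so x IS a limit point.
  x = 91: open {91} ∋ x has {91} ∩ (A ∖ {91}) = ∅, so x is NOT a limit point.
Collecting: A' = {87, 89, 90}.


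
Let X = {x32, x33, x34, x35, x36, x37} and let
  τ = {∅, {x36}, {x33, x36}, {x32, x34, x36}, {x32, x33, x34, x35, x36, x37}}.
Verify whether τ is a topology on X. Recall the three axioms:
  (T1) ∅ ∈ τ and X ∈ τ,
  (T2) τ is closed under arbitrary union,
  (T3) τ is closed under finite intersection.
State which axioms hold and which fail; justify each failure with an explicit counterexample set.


τ is NOT a topology on X.

Axiom (T1): ∅ ∈ τ? Yes; X ∈ τ? Yes.
Axiom (T2/T3): check pairwise unions and intersections of members of τ.
Counterexample for (T2): {x33, x36} ∪ {x32, x34, x36} = {x32, x33, x34, x36} ∉ τ. Therefore τ is NOT a topology.


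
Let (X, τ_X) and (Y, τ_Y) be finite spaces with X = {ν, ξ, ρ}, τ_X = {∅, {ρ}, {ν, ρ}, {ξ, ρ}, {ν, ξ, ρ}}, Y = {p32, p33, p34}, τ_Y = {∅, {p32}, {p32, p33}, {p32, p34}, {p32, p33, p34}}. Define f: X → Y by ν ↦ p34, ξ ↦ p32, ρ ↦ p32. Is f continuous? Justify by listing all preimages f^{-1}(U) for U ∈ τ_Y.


f IS continuous.

Compute f^{-1}(U) for each U ∈ τ_Y:
  U = ∅: f^{-1}(U) = ∅ ∈ τ_X ✓.
  U = {p32}: f^{-1}(U) = {ξ, ρ} ∈ τ_X ✓.
  U = {p32, p33}: f^{-1}(U) = {ξ, ρ} ∈ τ_X ✓.
  U = {p32, p34}: f^{-1}(U) = {ν, ξ, ρ} ∈ τ_X ✓.
  U = {p32, p33, p34}: f^{-1}(U) = {ν, ξ, ρ} ∈ τ_X ✓.
Every preimage lies in τ_X, so f IS continuous.


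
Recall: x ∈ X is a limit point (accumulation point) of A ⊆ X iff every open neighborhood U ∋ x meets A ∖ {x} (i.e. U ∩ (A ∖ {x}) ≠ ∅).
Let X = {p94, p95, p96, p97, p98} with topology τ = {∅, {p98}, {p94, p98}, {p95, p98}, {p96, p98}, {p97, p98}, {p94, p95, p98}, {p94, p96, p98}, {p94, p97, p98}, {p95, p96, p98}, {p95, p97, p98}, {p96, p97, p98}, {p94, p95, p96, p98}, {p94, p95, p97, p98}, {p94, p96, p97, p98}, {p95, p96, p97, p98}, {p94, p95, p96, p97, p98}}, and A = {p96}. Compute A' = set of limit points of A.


A' = ∅

For each x ∈ X, list the open sets U ∈ τ with x ∈ U, then check whether U ∩ (A ∖ {x}) ≠ ∅ for every such U.
  x = p94: open {p94, p98} ∋ x has {p94, p98} ∩ (A ∖ {p94}) = ∅, so x is NOT a limit point.
  x = p95: open {p95, p98} ∋ x has {p95, p98} ∩ (A ∖ {p95}) = ∅, so x is NOT a limit point.
  x = p96: open {p96, p98} ∋ x has {p96, p98} ∩ (A ∖ {p96}) = ∅, so x is NOT a limit point.
  x = p97: open {p97, p98} ∋ x has {p97, p98} ∩ (A ∖ {p97}) = ∅, so x is NOT a limit point.
  x = p98: open {p98} ∋ x has {p98} ∩ (A ∖ {p98}) = ∅, so x is NOT a limit point.
Collecting: A' = ∅.


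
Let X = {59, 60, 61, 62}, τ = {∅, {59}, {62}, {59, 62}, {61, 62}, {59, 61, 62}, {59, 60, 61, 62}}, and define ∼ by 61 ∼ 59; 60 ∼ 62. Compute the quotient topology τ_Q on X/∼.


X/∼ = {[59=61], [60=62]}; |τ_Q| = 2.

Equivalence classes: [59=61], [60=62].
Quotient map π: X → X/∼ sends 59 ↦ [59=61], 60 ↦ [60=62], 61 ↦ [59=61], 62 ↦ [60=62].
For each subset V ⊆ X/∼, compute π^{-1}(V) ⊆ X and check whether π^{-1}(V) ∈ τ. V is open in τ_Q iff π^{-1}(V) ∈ τ.
  V = {}: π^{-1}(V) = ∅ ∈ τ ✓.
  V = {[59=61]}: π^{-1}(V) = {59, 61} ∉ τ ✗.
  V = {[60=62]}: π^{-1}(V) = {60, 62} ∉ τ ✗.
  V = {[59=61], [60=62]}: π^{-1}(V) = {59, 60, 61, 62} ∈ τ ✓.
Open sets in the quotient: τ_Q = {{}, {[59=61], [60=62]}} (2 elements).


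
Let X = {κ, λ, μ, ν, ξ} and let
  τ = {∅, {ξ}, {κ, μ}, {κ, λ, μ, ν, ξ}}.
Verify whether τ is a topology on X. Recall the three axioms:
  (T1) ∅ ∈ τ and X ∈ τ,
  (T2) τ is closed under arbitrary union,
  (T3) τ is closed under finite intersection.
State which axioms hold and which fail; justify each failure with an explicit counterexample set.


τ is NOT a topology on X.

Axiom (T1): ∅ ∈ τ? Yes; X ∈ τ? Yes.
Axiom (T2/T3): check pairwise unions and intersections of members of τ.
Counterexample for (T2): {ξ} ∪ {κ, μ} = {κ, μ, ξ} ∉ τ. Therefore τ is NOT a topology.


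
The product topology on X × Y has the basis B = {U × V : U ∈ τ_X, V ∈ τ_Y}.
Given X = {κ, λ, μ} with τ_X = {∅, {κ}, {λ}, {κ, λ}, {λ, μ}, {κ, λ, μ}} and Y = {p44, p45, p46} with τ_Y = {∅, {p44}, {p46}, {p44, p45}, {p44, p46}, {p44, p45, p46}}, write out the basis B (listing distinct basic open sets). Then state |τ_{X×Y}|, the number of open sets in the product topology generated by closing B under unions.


Basis B = {∅ × ∅, {κ} × {p44}, {κ} × {p46}, {λ} × {p44}, {λ} × {p46}, {κ} × {p44, p45}, {κ} × {p44, p46}, {κ, λ} × {p44}, {κ, λ} × {p46}, {λ} × {p44, p45}, {λ} × {p44, p46}, {λ, μ} × {p44}, {λ, μ} × {p46}, {κ} × {p44, p45, p46}, {κ, λ, μ} × {p44}, {κ, λ, μ} × {p46}, {λ} × {p44, p45, p46}, {κ, λ} × {p44, p45}, {κ, λ} × {p44, p46}, {λ, μ} × {p44, p45}, {λ, μ} × {p44, p46}, {κ, λ} × {p44, p45, p46}, {κ, λ, μ} × {p44, p45}, {κ, λ, μ} × {p44, p46}, {λ, μ} × {p44, p45, p46}, {κ, λ, μ} × {p44, p45, p46}}; |τ_{X×Y}| = 108.

Enumerate products U × V with U ∈ τ_X, V ∈ τ_Y (deduplicated):
  ∅ × ∅ = {} (∅)
  {κ} × {p44} = {(κ,p44)}
  {κ} × {p46} = {(κ,p46)}
  {λ} × {p44} = {(λ,p44)}
  {λ} × {p46} = {(λ,p46)}
  {κ} × {p44, p45} = {(κ,p44), (κ,p45)}
  {κ} × {p44, p46} = {(κ,p44), (κ,p46)}
  {κ, λ} × {p44} = {(κ,p44), (λ,p44)}
  {κ, λ} × {p46} = {(κ,p46), (λ,p46)}
  {λ} × {p44, p45} = {(λ,p44), (λ,p45)}
  {λ} × {p44, p46} = {(λ,p44), (λ,p46)}
  {λ, μ} × {p44} = {(λ,p44), (μ,p44)}
  {λ, μ} × {p46} = {(λ,p46), (μ,p46)}
  {κ} × {p44, p45, p46} = {(κ,p44), (κ,p45), (κ,p46)}
  {κ, λ, μ} × {p44} = {(κ,p44), (λ,p44), (μ,p44)}
  {κ, λ, μ} × {p46} = {(κ,p46), (λ,p46), (μ,p46)}
  {λ} × {p44, p45, p46} = {(λ,p44), (λ,p45), (λ,p46)}
  {κ, λ} × {p44, p45} = {(κ,p44), (κ,p45), (λ,p44), (λ,p45)}
  {κ, λ} × {p44, p46} = {(κ,p44), (κ,p46), (λ,p44), (λ,p46)}
  {λ, μ} × {p44, p45} = {(λ,p44), (λ,p45), (μ,p44), (μ,p45)}
  {λ, μ} × {p44, p46} = {(λ,p44), (λ,p46), (μ,p44), (μ,p46)}
  {κ, λ} × {p44, p45, p46} = {(κ,p44), (κ,p45), (κ,p46), (λ,p44), (λ,p45), (λ,p46)}
  {κ, λ, μ} × {p44, p45} = {(κ,p44), (κ,p45), (λ,p44), (λ,p45), (μ,p44), (μ,p45)}
  {κ, λ, μ} × {p44, p46} = {(κ,p44), (κ,p46), (λ,p44), (λ,p46), (μ,p44), (μ,p46)}
  {λ, μ} × {p44, p45, p46} = {(λ,p44), (λ,p45), (λ,p46), (μ,p44), (μ,p45), (μ,p46)}
  {κ, λ, μ} × {p44, p45, p46} = {(κ,p44), (κ,p45), (κ,p46), (λ,p44), (λ,p45), (λ,p46), (μ,p44), (μ,p45), (μ,p46)}
These 26 distinct sets form the basis B.
Close under arbitrary unions to get τ_{X×Y}; counting gives |τ_{X×Y}| = 108.


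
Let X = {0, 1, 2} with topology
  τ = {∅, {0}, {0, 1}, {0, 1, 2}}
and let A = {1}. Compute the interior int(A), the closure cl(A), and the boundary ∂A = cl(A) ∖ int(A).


int(A) = ∅, cl(A) = {1, 2}, ∂A = {1, 2}.

Closed sets in (X, τ) are complements of opens:
  closed(X, τ) = {∅, {2}, {1, 2}, {0, 1, 2}}.
int(A) = ⋃ {U ∈ τ : U ⊆ A}. Opens contained in A: ∅.
Taking the union of these: int(A) = ∅.
cl(A) = ⋂ {C closed : A ⊆ C}. Closed sets containing A: {1, 2}, {0, 1, 2}.
Intersecting these: cl(A) = {1, 2}.
∂A = cl(A) ∖ int(A) = {1, 2} ∖ ∅ = {1, 2}.


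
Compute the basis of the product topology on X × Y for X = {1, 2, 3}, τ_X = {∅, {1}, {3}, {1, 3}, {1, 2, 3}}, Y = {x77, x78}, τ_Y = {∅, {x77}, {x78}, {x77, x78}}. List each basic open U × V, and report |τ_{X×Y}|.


Basis B = {∅ × ∅, {1} × {x77}, {1} × {x78}, {3} × {x77}, {3} × {x78}, {1} × {x77, x78}, {1, 3} × {x77}, {1, 3} × {x78}, {3} × {x77, x78}, {1, 2, 3} × {x77}, {1, 2, 3} × {x78}, {1, 3} × {x77, x78}, {1, 2, 3} × {x77, x78}}; |τ_{X×Y}| = 25.

Enumerate products U × V with U ∈ τ_X, V ∈ τ_Y (deduplicated):
  ∅ × ∅ = {} (∅)
  {1} × {x77} = {(1,x77)}
  {1} × {x78} = {(1,x78)}
  {3} × {x77} = {(3,x77)}
  {3} × {x78} = {(3,x78)}
  {1} × {x77, x78} = {(1,x77), (1,x78)}
  {1, 3} × {x77} = {(1,x77), (3,x77)}
  {1, 3} × {x78} = {(1,x78), (3,x78)}
  {3} × {x77, x78} = {(3,x77), (3,x78)}
  {1, 2, 3} × {x77} = {(1,x77), (2,x77), (3,x77)}
  {1, 2, 3} × {x78} = {(1,x78), (2,x78), (3,x78)}
  {1, 3} × {x77, x78} = {(1,x77), (1,x78), (3,x77), (3,x78)}
  {1, 2, 3} × {x77, x78} = {(1,x77), (1,x78), (2,x77), (2,x78), (3,x77), (3,x78)}
These 13 distinct sets form the basis B.
Close under arbitrary unions to get τ_{X×Y}; counting gives |τ_{X×Y}| = 25.


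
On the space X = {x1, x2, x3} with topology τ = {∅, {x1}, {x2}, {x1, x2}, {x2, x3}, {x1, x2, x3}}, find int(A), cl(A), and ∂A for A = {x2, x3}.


int(A) = {x2, x3}, cl(A) = {x2, x3}, ∂A = ∅.

Closed sets in (X, τ) are complements of opens:
  closed(X, τ) = {∅, {x1}, {x3}, {x1, x3}, {x2, x3}, {x1, x2, x3}}.
int(A) = ⋃ {U ∈ τ : U ⊆ A}. Opens contained in A: ∅, {x2}, {x2, x3}.
Taking the union of these: int(A) = {x2, x3}.
cl(A) = ⋂ {C closed : A ⊆ C}. Closed sets containing A: {x2, x3}, {x1, x2, x3}.
Intersecting these: cl(A) = {x2, x3}.
∂A = cl(A) ∖ int(A) = {x2, x3} ∖ {x2, x3} = ∅.


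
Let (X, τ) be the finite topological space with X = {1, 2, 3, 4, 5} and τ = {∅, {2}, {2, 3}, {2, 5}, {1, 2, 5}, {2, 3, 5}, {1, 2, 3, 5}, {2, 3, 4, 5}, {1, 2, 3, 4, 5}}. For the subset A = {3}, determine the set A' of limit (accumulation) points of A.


A' = {4}

For each x ∈ X, list the open sets U ∈ τ with x ∈ U, then check whether U ∩ (A ∖ {x}) ≠ ∅ for every such U.
  x = 1: open {1, 2, 5} ∋ x has {1, 2, 5} ∩ (A ∖ {1}) = ∅, so x is NOT a limit point.
  x = 2: open {2} ∋ x has {2} ∩ (A ∖ {2}) = ∅, so x is NOT a limit point.
  x = 3: open {2, 3} ∋ x has {2, 3} ∩ (A ∖ {3}) = ∅, so x is NOT a limit point.
  x = 4: opens ∋ x are {2, 3, 4, 5}, {1, 2, 3, 4, 5}; each meets A ∖ {4}, so x IS a limit point.
  x = 5: open {2, 5} ∋ x has {2, 5} ∩ (A ∖ {5}) = ∅, so x is NOT a limit point.
Collecting: A' = {4}.


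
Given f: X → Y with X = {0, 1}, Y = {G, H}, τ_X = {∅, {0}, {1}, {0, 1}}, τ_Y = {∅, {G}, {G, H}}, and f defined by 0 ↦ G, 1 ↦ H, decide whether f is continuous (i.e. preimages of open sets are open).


f IS continuous.

Compute f^{-1}(U) for each U ∈ τ_Y:
  U = ∅: f^{-1}(U) = ∅ ∈ τ_X ✓.
  U = {G}: f^{-1}(U) = {0} ∈ τ_X ✓.
  U = {G, H}: f^{-1}(U) = {0, 1} ∈ τ_X ✓.
Every preimage lies in τ_X, so f IS continuous.


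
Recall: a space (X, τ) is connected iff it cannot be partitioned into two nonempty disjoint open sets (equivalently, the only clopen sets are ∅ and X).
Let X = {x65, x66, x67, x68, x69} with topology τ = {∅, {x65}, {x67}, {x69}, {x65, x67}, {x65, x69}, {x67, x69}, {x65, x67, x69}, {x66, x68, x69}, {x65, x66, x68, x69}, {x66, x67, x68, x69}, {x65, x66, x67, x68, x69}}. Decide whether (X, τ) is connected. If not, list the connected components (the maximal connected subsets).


(X, τ) is disconnected; components = [{x65}, {x67}, {x66, x68, x69}].

Find clopen sets (U ∈ τ with X ∖ U ∈ τ):
  U = ∅, X ∖ U = {x65, x66, x67, x68, x69} — both open, so U is clopen.
  U = {x65}, X ∖ U = {x66, x67, x68, x69} — both open, so U is clopen.
  U = {x67}, X ∖ U = {x65, x66, x68, x69} — both open, so U is clopen.
  U = {x65, x67}, X ∖ U = {x66, x68, x69} — both open, so U is clopen.
  U = {x66, x68, x69}, X ∖ U = {x65, x67} — both open, so U is clopen.
  U = {x65, x66, x68, x69}, X ∖ U = {x67} — both open, so U is clopen.
  U = {x66, x67, x68, x69}, X ∖ U = {x65} — both open, so U is clopen.
  U = {x65, x66, x67, x68, x69}, X ∖ U = ∅ — both open, so U is clopen.
Nontrivial clopen(s) exist: e.g. {x66, x67, x68, x69}. So (X, τ) is disconnected.
Compute connected components by grouping points that agree on all clopens:
  component: {x65}
  component: {x67}
  component: {x66, x68, x69}
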